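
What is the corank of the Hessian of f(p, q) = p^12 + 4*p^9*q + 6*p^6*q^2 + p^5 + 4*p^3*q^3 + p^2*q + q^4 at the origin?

The Hessian at 0 is [[0, 0], [0, 0]] of rank 0; hence corank 2.

2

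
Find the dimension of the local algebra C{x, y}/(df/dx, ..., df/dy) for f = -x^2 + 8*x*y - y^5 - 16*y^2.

The Hessian of f at 0 has rank 1. Corank 1: A-series; mu = 4 gives A_4.

4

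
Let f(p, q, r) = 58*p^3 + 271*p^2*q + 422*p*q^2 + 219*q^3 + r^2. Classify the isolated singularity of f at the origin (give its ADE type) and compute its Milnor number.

Type D_4, Milnor number mu = 4.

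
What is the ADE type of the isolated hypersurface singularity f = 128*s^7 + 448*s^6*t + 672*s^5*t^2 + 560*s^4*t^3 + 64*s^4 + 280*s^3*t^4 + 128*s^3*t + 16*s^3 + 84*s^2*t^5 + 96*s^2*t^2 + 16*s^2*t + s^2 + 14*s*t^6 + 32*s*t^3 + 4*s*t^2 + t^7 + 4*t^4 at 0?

The Hessian of f at 0 has rank 1. Corank 1: A-series; mu = 6 gives A_6.

A_6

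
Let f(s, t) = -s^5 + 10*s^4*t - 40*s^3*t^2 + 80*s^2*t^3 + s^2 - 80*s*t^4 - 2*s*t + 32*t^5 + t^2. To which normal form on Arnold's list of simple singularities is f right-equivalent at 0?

The Hessian of f at 0 is [[2, -2], [-2, 2]] with rank 1, so corank 1. A Groebner basis of the Jacobian ideal J(f) in C{s,t} is {t^4, s - t}; counting standard monomials gives mu = 4. Corank 1: A-series; mu = 4 gives A_4.

A4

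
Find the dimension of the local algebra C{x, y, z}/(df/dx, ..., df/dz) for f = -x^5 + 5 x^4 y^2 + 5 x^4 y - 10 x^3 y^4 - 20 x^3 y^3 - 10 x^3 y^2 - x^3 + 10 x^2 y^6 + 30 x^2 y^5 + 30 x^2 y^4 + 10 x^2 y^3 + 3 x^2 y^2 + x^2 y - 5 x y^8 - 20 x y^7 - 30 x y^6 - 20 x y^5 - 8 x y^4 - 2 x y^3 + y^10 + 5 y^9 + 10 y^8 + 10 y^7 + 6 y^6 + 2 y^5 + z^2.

6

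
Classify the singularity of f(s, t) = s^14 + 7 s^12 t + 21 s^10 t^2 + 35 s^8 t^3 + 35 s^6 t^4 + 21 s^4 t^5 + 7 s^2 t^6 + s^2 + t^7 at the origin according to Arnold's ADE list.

A_{6}

The Hessian of f at 0 has rank 1. Corank 1: A-series; mu = 6 gives A_6.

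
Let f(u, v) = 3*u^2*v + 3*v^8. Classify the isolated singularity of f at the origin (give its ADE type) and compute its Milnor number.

Type D_{9}, Milnor number mu = 9.

The Hessian of f at 0 is [[0, 0], [0, 0]] with rank 0, so corank 2. A Groebner basis of the Jacobian ideal J(f) in C{u,v} is {u^2/8 + v^7, u^3, u*v}; counting standard monomials gives mu = 9. Corank 2; j^3 = 3*u^2*v has shape L^2 M (L != M), so D-series; mu = 9 gives D_9.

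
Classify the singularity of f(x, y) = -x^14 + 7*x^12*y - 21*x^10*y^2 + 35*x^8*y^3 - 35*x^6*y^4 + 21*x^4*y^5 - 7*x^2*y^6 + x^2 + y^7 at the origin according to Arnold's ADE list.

The Hessian of f at 0 has rank 1. Corank 1: A-series; mu = 6 gives A_6.

A_6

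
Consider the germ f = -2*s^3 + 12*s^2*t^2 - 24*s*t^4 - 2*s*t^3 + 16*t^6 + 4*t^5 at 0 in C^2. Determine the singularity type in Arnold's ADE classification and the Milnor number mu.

The Hessian of f at 0 has rank 0. Corank 2; j^3 = -2*s^3 is a perfect cube, so E-series; the 4-jet and mu = 7 give E_7.

Type E7, Milnor number mu = 7.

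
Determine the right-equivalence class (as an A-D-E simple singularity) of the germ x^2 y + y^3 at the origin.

D_{4}

The Hessian of f at 0 has rank 0. Corank 2; j^3 = y*(x^2 + y^2) splits into three distinct lines over C (the quadratic factor has nonzero discriminant), so D_4.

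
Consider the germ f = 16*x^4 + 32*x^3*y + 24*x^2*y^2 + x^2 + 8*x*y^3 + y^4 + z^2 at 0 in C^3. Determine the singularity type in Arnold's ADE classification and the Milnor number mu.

Type A3, Milnor number mu = 3.

The Hessian of f at 0 has rank 2. Corank 1: A-series; mu = 3 gives A_3.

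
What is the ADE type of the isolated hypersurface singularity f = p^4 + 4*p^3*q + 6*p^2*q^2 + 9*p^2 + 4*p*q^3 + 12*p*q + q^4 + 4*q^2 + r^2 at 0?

A_{3}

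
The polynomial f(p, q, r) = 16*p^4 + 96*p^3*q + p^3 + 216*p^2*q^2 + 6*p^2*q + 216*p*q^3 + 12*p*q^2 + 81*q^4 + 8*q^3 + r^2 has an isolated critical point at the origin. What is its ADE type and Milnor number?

The Hessian of f at 0 has rank 1. Corank 2; j^3 = (p + 2*q)^3 is a perfect cube, so E-series; the 4-jet and mu = 6 give E_6.

Type E_{6}, Milnor number mu = 6.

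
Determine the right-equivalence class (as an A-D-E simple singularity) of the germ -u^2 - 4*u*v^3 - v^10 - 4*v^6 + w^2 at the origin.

A9

The Hessian of f at 0 has rank 2. Corank 1: A-series; mu = 9 gives A_9.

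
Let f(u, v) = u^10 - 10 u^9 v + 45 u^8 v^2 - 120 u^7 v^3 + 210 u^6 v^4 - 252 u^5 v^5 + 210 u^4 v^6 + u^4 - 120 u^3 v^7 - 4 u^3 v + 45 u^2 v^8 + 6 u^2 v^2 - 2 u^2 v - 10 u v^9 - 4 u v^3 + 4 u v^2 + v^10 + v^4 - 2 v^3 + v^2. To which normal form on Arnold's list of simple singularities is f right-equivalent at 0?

The Hessian of f at 0 has rank 1. Corank 1: A-series; mu = 9 gives A_9.

A_9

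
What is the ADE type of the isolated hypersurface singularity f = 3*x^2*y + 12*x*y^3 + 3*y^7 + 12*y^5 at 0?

The Hessian of f at 0 has rank 0. Corank 2; j^3 = 3*x^2*y has shape L^2 M (L != M), so D-series; mu = 8 gives D_8.

D8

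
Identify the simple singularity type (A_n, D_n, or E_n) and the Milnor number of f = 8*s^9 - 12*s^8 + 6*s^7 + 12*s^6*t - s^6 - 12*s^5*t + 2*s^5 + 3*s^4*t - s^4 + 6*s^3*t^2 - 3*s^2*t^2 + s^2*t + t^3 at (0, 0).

Type D_4, Milnor number mu = 4.

The Hessian of f at 0 has rank 0. Corank 2; j^3 = t*(s^2 + t^2) splits into three distinct lines over C (the quadratic factor has nonzero discriminant), so D_4.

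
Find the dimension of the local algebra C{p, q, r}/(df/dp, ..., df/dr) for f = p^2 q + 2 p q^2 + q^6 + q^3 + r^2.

The Hessian of f at 0 has rank 1. Corank 2; j^3 = q*(p + q)^2 has shape L^2 M (L != M), so D-series; mu = 7 gives D_7.

7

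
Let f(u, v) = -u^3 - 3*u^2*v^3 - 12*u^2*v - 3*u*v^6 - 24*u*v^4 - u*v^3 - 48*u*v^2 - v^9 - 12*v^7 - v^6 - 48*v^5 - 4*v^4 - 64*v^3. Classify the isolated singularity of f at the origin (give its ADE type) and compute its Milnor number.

The Hessian of f at 0 has rank 0. Corank 2; j^3 = -(u + 4*v)^3 is a perfect cube, so E-series; the 4-jet and mu = 7 give E_7.

Type E_7, Milnor number mu = 7.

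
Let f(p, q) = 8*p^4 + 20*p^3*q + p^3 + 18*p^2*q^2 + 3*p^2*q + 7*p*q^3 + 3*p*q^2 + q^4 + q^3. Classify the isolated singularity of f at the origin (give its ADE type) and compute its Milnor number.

Type E_7, Milnor number mu = 7.

The Hessian of f at 0 is [[0, 0], [0, 0]] with rank 0, so corank 2. A Groebner basis of the Jacobian ideal J(f) in C{p,q} is {3*p^2/4 + 3*p*q/2 + q^4 - q^3/4 + 3*q^2/4, p^3 + 9*p^2/4 + 9*p*q/2 + q^3/4 + 9*q^2/4, p^2*q - 7*p^2/4 - 7*p*q/2 - 5*q^3/12 - 7*q^2/4, p^2 + p*q^2 + 2*p*q + 2*q^3/3 + q^2}; counting standard monomials gives mu = 7. Corank 2; j^3 = (p + q)^3 is a perfect cube, so E-series; the 4-jet and mu = 7 give E_7.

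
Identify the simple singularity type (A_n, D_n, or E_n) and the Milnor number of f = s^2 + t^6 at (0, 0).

Type A5, Milnor number mu = 5.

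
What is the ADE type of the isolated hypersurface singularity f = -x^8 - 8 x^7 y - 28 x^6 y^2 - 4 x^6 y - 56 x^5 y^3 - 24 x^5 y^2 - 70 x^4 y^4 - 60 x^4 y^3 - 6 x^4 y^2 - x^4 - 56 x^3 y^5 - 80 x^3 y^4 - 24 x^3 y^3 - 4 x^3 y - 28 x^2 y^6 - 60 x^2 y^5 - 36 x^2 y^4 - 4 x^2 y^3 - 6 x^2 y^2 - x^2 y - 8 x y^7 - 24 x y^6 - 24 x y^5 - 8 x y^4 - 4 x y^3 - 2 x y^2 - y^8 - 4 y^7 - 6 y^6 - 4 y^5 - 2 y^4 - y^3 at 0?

The Hessian of f at 0 has rank 0. Corank 2; j^3 = -y*(x + y)^2 has shape L^2 M (L != M), so D-series; mu = 5 gives D_5.

D5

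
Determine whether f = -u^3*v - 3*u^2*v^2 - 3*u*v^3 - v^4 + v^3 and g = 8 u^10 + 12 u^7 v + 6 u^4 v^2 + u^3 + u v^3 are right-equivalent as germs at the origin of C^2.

Yes.

The Hessian of f at 0 has rank 0. Corank 2; j^3 = v^3 is a perfect cube, so E-series; the 4-jet and mu = 7 give E_7. The Hessian of g at 0 has rank 0. Corank 2; j^3 = u^3 is a perfect cube, so E-series; the 4-jet and mu = 7 give E_7. Both have type E_7, hence right-equivalent.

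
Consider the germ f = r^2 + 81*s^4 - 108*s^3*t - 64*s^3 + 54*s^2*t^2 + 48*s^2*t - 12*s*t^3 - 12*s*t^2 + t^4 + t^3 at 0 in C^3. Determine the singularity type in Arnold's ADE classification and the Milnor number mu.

The Hessian of f at 0 is [[0, 0, 0], [0, 0, 0], [0, 0, 2]] with rank 1, so corank 2. A Groebner basis of the Jacobian ideal J(f) in C{s,t,r} is {t^4, s*t^2 - 5*t^3/18, s^2 - s*t/2 + t^2/16, r}; counting standard monomials gives mu = 6. Corank 2; j^3 = -(4*s - t)^3 is a perfect cube, so E-series; the 4-jet and mu = 6 give E_6.

Type E_{6}, Milnor number mu = 6.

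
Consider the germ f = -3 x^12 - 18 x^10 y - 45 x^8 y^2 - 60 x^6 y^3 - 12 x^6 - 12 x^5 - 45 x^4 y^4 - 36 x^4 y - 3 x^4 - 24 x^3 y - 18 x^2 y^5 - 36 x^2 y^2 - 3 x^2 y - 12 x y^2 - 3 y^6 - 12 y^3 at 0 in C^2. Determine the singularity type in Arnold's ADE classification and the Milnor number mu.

The Hessian of f at 0 has rank 0. Corank 2; j^3 = -3*y*(x + 2*y)^2 has shape L^2 M (L != M), so D-series; mu = 7 gives D_7.

Type D_7, Milnor number mu = 7.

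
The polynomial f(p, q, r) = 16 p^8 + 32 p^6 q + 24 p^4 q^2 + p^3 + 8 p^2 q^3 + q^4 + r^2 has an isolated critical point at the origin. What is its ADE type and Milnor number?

The Hessian of f at 0 is [[0, 0, 0], [0, 0, 0], [0, 0, 2]] with rank 1, so corank 2. A Groebner basis of the Jacobian ideal J(f) in C{p,q,r} is {q^3, p^2, r}; counting standard monomials gives mu = 6. Corank 2; j^3 = p^3 is a perfect cube, so E-series; the 4-jet and mu = 6 give E_6.

Type E_{6}, Milnor number mu = 6.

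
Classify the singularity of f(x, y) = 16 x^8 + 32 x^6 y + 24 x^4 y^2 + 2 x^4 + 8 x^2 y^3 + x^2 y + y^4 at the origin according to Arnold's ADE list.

D_{5}

The Hessian of f at 0 has rank 0. Corank 2; j^3 = x^2*y has shape L^2 M (L != M), so D-series; mu = 5 gives D_5.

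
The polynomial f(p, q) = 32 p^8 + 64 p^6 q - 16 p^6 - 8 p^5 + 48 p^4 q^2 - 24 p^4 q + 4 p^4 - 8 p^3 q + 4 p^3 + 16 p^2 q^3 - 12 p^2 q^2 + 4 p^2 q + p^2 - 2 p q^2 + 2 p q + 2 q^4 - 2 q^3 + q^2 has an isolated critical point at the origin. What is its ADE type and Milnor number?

The Hessian of f at 0 is [[2, 2], [2, 2]] with rank 1, so corank 1. A Groebner basis of the Jacobian ideal J(f) in C{p,q} is {p^2 + p + q, p*q - p - q, p + q^2 + q}; counting standard monomials gives mu = 3. Corank 1: A-series; mu = 3 gives A_3.

Type A_{3}, Milnor number mu = 3.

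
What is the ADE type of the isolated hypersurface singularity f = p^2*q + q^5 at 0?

D6

The Hessian of f at 0 is [[0, 0], [0, 0]] with rank 0, so corank 2. A Groebner basis of the Jacobian ideal J(f) in C{p,q} is {p^2/5 + q^4, p^3, p*q}; counting standard monomials gives mu = 6. Corank 2; j^3 = p^2*q has shape L^2 M (L != M), so D-series; mu = 6 gives D_6.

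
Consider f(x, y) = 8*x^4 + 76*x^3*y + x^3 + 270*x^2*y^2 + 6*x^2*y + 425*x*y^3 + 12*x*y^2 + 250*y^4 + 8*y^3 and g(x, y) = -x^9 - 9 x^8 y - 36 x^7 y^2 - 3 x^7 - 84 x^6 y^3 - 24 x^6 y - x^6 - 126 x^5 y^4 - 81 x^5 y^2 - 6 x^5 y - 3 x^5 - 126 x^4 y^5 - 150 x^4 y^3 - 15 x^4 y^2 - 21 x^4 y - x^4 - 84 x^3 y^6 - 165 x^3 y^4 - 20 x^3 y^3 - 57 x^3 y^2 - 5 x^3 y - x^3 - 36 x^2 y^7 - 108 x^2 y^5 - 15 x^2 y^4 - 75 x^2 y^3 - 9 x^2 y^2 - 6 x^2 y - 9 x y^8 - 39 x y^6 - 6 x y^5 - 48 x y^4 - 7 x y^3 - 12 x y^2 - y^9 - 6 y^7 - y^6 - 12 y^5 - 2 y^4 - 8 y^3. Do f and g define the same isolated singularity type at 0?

Yes.

The Hessian of f at 0 is [[0, 0], [0, 0]] with rank 0, so corank 2. A Groebner basis of the Jacobian ideal J(f) in C{x,y} is {3*x^2/4 + 3*x*y + y^4 + y^3/4 + 3*y^2, x^3 + 27*x^2/2 + 54*x*y + 25*y^3/2 + 54*y^2, x^2*y - 17*x^2/4 - 17*x*y - 65*y^3/12 - 17*y^2, x^2 + x*y^2 + 4*x*y + 7*y^3/3 + 4*y^2}; counting standard monomials gives mu = 7. Corank 2; j^3 = (x + 2*y)^3 is a perfect cube, so E-series; the 4-jet and mu = 7 give E_7. The Hessian of g at 0 is [[0, 0], [0, 0]] with rank 0, so corank 2. A Groebner basis of the Jacobian ideal J(g) in C{x,y} is {3*x^2 + 12*x*y + y^4 - y^3 + 12*y^2, x^3 + 18*x^2 + 72*x*y + 2*y^3 + 72*y^2, x^2*y - 7*x^2 - 28*x*y - 5*y^3/3 - 28*y^2, 2*x^2 + x*y^2 + 8*x*y + 4*y^3/3 + 8*y^2}; counting standard monomials gives mu = 7. Corank 2; j^3 = -(x + 2*y)^3 is a perfect cube, so E-series; the 4-jet and mu = 7 give E_7. Both have type E_7, hence right-equivalent.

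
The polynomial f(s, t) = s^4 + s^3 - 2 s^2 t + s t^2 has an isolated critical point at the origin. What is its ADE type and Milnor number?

Type D_5, Milnor number mu = 5.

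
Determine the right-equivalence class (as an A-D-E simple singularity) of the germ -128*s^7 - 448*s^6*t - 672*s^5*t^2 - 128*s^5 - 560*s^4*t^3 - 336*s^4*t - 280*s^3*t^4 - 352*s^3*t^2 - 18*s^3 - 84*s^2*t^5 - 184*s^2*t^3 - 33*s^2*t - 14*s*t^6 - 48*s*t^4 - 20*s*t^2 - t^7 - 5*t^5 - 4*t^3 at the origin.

The Hessian of f at 0 has rank 0. Corank 2; j^3 = -(2*s + t)*(3*s + 2*t)^2 has shape L^2 M (L != M), so D-series; mu = 6 gives D_6.

D6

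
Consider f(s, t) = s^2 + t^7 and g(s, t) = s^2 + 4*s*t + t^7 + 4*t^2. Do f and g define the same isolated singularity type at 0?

Yes.

The Hessian of f at 0 has rank 1. Corank 1: A-series; mu = 6 gives A_6. The Hessian of g at 0 has rank 1. Corank 1: A-series; mu = 6 gives A_6. Both have type A_6, hence right-equivalent.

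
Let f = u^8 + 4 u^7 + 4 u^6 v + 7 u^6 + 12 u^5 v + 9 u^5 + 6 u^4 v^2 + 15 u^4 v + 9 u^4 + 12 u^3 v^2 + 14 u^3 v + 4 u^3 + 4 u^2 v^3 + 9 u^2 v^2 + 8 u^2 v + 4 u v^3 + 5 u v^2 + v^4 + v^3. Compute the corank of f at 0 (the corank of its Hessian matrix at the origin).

2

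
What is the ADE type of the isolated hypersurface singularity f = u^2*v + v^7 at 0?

The Hessian of f at 0 has rank 0. Corank 2; j^3 = u^2*v has shape L^2 M (L != M), so D-series; mu = 8 gives D_8.

D_{8}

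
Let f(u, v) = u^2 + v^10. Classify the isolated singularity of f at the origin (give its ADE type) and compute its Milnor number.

The Hessian of f at 0 has rank 1. Corank 1: A-series; mu = 9 gives A_9.

Type A_9, Milnor number mu = 9.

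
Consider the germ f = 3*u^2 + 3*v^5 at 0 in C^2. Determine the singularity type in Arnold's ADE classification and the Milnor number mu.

The Hessian of f at 0 has rank 1. Corank 1: A-series; mu = 4 gives A_4.

Type A4, Milnor number mu = 4.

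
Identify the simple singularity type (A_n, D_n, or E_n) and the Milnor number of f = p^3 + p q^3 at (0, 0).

Type E_7, Milnor number mu = 7.

The Hessian of f at 0 has rank 0. Corank 2; j^3 = p^3 is a perfect cube, so E-series; the 4-jet and mu = 7 give E_7.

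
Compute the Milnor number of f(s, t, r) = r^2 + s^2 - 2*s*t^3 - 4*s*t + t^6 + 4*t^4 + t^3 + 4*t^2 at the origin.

The Hessian of f at 0 has rank 2. Corank 1: A-series; mu = 2 gives A_2.

2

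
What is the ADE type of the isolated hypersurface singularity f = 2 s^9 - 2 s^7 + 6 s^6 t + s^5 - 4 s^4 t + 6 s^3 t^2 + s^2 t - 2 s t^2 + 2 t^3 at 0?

D_{4}

The Hessian of f at 0 has rank 0. Corank 2; j^3 = t*(s^2 - 2*s*t + 2*t^2) splits into three distinct lines over C (the quadratic factor has nonzero discriminant), so D_4.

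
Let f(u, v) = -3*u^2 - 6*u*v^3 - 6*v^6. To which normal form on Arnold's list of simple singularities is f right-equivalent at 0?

The Hessian of f at 0 is [[-6, 0], [0, 0]] with rank 1, so corank 1. A Groebner basis of the Jacobian ideal J(f) in C{u,v} is {u*v^2, u + v^3, u^2}; counting standard monomials gives mu = 5. Corank 1: A-series; mu = 5 gives A_5.

A5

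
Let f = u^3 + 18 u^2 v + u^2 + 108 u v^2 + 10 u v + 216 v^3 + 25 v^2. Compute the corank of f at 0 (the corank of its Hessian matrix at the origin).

1

Hessian at 0 has rank 1.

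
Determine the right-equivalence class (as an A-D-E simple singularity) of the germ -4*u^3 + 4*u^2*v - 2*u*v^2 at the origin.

D_4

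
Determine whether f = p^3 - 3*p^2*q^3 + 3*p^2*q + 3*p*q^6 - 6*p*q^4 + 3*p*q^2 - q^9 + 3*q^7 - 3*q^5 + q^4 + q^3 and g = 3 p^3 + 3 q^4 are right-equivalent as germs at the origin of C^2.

The Hessian of f at 0 is [[0, 0], [0, 0]] with rank 0, so corank 2. A Groebner basis of the Jacobian ideal J(f) in C{p,q} is {q^3, p^2 + 2*p*q + q^2}; counting standard monomials gives mu = 6. Corank 2; j^3 = (p + q)^3 is a perfect cube, so E-series; the 4-jet and mu = 6 give E_6. The Hessian of g at 0 is [[0, 0], [0, 0]] with rank 0, so corank 2. A Groebner basis of the Jacobian ideal J(g) in C{p,q} is {q^3, p^2}; counting standard monomials gives mu = 6. Corank 2; j^3 = 3*p^3 is a perfect cube, so E-series; the 4-jet and mu = 6 give E_6. Both have type E_6, hence right-equivalent.

Yes.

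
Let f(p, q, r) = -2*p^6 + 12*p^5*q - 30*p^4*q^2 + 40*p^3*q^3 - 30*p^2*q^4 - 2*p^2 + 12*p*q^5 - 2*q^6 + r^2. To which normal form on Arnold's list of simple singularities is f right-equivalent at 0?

A5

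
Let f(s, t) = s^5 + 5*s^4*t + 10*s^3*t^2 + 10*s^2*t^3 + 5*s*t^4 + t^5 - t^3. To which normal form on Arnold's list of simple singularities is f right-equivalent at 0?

E_{8}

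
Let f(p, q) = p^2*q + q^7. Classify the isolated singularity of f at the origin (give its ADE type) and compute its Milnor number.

The Hessian of f at 0 has rank 0. Corank 2; j^3 = p^2*q has shape L^2 M (L != M), so D-series; mu = 8 gives D_8.

Type D8, Milnor number mu = 8.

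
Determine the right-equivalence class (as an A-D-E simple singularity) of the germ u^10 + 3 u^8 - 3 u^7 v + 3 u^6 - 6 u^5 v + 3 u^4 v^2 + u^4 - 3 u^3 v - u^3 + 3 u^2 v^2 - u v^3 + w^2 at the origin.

The Hessian of f at 0 is [[0, 0, 0], [0, 0, 0], [0, 0, 2]] with rank 1, so corank 2. A Groebner basis of the Jacobian ideal J(f) in C{u,v,w} is {3*u^2 + v^4 + v^3, u^3, u^2*v - u^2 - v^3/3, -2*u^2 + u*v^2 - 2*v^3/3, w}; counting standard monomials gives mu = 7. Corank 2; j^3 = -u^3 is a perfect cube, so E-series; the 4-jet and mu = 7 give E_7.

E_{7}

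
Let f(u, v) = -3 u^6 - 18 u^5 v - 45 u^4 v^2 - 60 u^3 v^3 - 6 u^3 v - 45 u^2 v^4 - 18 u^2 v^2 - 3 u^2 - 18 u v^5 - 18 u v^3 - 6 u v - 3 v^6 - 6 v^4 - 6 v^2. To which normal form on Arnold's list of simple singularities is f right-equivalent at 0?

The Hessian of f at 0 is [[-6, -6], [-6, -12]] with rank 2, so corank 0. A Groebner basis of the Jacobian ideal J(f) in C{u,v} is {u, v}; counting standard monomials gives mu = 1. Corank 0: nondegenerate Morse point, so A_1.

A1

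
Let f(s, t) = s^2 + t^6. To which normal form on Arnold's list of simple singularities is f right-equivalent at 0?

A_5

The Hessian of f at 0 has rank 1. Corank 1: A-series; mu = 5 gives A_5.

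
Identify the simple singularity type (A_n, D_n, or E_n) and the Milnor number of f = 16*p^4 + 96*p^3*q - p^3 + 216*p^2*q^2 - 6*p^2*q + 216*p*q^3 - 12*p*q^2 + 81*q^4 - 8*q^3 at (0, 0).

Type E_{6}, Milnor number mu = 6.

The Hessian of f at 0 has rank 0. Corank 2; j^3 = -(p + 2*q)^3 is a perfect cube, so E-series; the 4-jet and mu = 6 give E_6.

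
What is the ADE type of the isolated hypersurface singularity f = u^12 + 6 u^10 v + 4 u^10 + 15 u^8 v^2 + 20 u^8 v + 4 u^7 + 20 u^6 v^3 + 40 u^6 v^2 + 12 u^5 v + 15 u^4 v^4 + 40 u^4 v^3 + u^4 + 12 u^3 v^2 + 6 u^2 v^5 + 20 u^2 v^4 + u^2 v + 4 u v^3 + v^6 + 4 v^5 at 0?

The Hessian of f at 0 has rank 0. Corank 2; j^3 = u^2*v has shape L^2 M (L != M), so D-series; mu = 7 gives D_7.

D7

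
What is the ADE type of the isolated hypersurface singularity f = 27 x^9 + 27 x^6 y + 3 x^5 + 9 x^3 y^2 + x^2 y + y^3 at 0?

D_{4}

The Hessian of f at 0 has rank 0. Corank 2; j^3 = y*(x^2 + y^2) splits into three distinct lines over C (the quadratic factor has nonzero discriminant), so D_4.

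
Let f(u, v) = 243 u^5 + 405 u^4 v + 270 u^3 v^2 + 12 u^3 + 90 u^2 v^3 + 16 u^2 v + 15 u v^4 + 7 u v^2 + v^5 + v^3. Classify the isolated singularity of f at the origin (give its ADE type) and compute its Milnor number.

Type D6, Milnor number mu = 6.

The Hessian of f at 0 is [[0, 0], [0, 0]] with rank 0, so corank 2. A Groebner basis of the Jacobian ideal J(f) in C{u,v} is {32*u*v/15 + v^4 + 16*v^2/15, u*v^2 + v^3/2, u^2 + 5*u*v/6 + v^2/6}; counting standard monomials gives mu = 6. Corank 2; j^3 = (2*u + v)^2*(3*u + v) has shape L^2 M (L != M), so D-series; mu = 6 gives D_6.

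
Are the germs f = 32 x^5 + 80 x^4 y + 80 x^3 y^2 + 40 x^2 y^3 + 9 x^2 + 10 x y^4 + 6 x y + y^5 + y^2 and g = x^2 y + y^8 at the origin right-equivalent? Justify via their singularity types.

No.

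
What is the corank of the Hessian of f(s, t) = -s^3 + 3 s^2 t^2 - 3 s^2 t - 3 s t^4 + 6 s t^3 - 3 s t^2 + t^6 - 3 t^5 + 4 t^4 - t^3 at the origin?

2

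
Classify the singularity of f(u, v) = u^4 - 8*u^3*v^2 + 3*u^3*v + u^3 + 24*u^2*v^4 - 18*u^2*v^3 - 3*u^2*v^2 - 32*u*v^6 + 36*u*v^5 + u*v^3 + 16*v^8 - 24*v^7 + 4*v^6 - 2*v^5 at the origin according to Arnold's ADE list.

E_{7}

The Hessian of f at 0 has rank 0. Corank 2; j^3 = u^3 is a perfect cube, so E-series; the 4-jet and mu = 7 give E_7.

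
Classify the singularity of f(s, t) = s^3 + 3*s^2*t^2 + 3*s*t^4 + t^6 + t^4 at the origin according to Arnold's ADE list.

E_6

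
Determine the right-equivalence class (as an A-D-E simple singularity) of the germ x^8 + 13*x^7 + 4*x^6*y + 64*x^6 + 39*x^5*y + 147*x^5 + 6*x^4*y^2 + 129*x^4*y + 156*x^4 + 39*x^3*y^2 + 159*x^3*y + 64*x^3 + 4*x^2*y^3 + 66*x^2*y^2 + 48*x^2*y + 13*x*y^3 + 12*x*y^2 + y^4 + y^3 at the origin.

The Hessian of f at 0 is [[0, 0], [0, 0]] with rank 0, so corank 2. A Groebner basis of the Jacobian ideal J(f) in C{x,y} is {196608*x^2/37 + 98304*x*y/37 + y^4 + 64*y^3/37 + 12288*y^2/37, x^3 - 240*x^2/37 - 120*x*y/37 + y^3/74 - 15*y^2/37, x^2*y + 704*x^2/37 + 352*x*y/37 - 25*y^3/444 + 44*y^2/37, -1536*x^2/37 + x*y^2 - 768*x*y/37 + 35*y^3/148 - 96*y^2/37}; counting standard monomials gives mu = 7. Corank 2; j^3 = (4*x + y)^3 is a perfect cube, so E-series; the 4-jet and mu = 7 give E_7.

E7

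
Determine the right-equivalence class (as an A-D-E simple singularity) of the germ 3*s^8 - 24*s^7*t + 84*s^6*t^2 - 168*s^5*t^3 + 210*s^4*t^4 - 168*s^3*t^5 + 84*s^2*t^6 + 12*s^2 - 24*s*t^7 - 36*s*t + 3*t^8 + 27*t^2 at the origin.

A_{7}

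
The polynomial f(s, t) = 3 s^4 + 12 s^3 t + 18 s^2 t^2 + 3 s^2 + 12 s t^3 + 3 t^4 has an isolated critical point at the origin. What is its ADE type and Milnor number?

Type A_3, Milnor number mu = 3.

The Hessian of f at 0 has rank 1. Corank 1: A-series; mu = 3 gives A_3.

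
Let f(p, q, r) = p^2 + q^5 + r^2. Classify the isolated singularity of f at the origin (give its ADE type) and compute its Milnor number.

The Hessian of f at 0 has rank 2. Corank 1: A-series; mu = 4 gives A_4.

Type A_{4}, Milnor number mu = 4.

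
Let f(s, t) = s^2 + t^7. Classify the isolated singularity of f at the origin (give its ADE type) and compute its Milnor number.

The Hessian of f at 0 has rank 1. Corank 1: A-series; mu = 6 gives A_6.

Type A_{6}, Milnor number mu = 6.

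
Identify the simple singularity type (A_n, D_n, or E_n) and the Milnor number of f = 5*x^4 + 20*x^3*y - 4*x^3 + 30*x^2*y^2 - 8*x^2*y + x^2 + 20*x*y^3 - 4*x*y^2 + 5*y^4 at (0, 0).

Type A3, Milnor number mu = 3.

The Hessian of f at 0 has rank 1. Corank 1: A-series; mu = 3 gives A_3.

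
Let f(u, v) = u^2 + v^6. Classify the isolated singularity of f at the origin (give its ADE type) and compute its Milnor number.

Type A_{5}, Milnor number mu = 5.

The Hessian of f at 0 has rank 1. Corank 1: A-series; mu = 5 gives A_5.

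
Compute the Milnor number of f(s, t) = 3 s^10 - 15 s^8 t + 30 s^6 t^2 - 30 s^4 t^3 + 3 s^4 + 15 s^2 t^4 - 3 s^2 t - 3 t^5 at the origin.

The Hessian of f at 0 is [[0, 0], [0, 0]] with rank 0, so corank 2. A Groebner basis of the Jacobian ideal J(f) in C{s,t} is {s^2/5 + t^4, s^3, s*t}; counting standard monomials gives mu = 6. Corank 2; j^3 = -3*s^2*t has shape L^2 M (L != M), so D-series; mu = 6 gives D_6.

6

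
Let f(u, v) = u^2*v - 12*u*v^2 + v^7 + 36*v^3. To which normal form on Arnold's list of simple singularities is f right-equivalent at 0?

D8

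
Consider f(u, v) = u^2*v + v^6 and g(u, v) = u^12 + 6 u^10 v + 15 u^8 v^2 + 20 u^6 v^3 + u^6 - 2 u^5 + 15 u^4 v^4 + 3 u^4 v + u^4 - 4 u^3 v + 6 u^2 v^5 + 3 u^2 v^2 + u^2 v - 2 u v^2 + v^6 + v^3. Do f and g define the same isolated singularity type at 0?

Yes.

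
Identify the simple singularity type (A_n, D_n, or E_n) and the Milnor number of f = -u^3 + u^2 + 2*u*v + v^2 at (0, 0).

The Hessian of f at 0 is [[2, 2], [2, 2]] with rank 1, so corank 1. A Groebner basis of the Jacobian ideal J(f) in C{u,v} is {v^2, u + v}; counting standard monomials gives mu = 2. Corank 1: A-series; mu = 2 gives A_2.

Type A2, Milnor number mu = 2.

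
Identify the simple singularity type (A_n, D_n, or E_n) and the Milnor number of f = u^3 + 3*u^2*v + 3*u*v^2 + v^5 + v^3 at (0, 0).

The Hessian of f at 0 is [[0, 0], [0, 0]] with rank 0, so corank 2. A Groebner basis of the Jacobian ideal J(f) in C{u,v} is {v^4, u^2 + 2*u*v + v^2}; counting standard monomials gives mu = 8. Corank 2; j^3 = (u + v)^3 is a perfect cube, so E-series; the 5-jet and mu = 8 give E_8.

Type E8, Milnor number mu = 8.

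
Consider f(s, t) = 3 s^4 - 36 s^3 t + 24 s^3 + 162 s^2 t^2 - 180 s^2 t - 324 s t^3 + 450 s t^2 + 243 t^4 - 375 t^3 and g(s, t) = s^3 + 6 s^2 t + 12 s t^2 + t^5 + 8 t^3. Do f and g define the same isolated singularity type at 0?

The Hessian of f at 0 is [[0, 0], [0, 0]] with rank 0, so corank 2. A Groebner basis of the Jacobian ideal J(f) in C{s,t} is {t^4, s*t^2 - 8*t^3/3, s^2 - 5*s*t + 25*t^2/4}; counting standard monomials gives mu = 6. Corank 2; j^3 = 3*(2*s - 5*t)^3 is a perfect cube, so E-series; the 4-jet and mu = 6 give E_6. The Hessian of g at 0 is [[0, 0], [0, 0]] with rank 0, so corank 2. A Groebner basis of the Jacobian ideal J(g) in C{s,t} is {t^4, s^2 + 4*s*t + 4*t^2}; counting standard monomials gives mu = 8. Corank 2; j^3 = (s + 2*t)^3 is a perfect cube, so E-series; the 5-jet and mu = 8 give E_8. f is E_6 but g is E_8, hence not right-equivalent.

No.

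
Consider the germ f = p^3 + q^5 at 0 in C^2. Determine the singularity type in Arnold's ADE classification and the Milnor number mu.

The Hessian of f at 0 has rank 0. Corank 2; j^3 = p^3 is a perfect cube, so E-series; the 5-jet and mu = 8 give E_8.

Type E8, Milnor number mu = 8.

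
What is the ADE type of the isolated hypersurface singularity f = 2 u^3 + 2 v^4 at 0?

E_6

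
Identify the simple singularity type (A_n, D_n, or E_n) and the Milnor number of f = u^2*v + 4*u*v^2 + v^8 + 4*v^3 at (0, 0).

The Hessian of f at 0 has rank 0. Corank 2; j^3 = v*(u + 2*v)^2 has shape L^2 M (L != M), so D-series; mu = 9 gives D_9.

Type D_9, Milnor number mu = 9.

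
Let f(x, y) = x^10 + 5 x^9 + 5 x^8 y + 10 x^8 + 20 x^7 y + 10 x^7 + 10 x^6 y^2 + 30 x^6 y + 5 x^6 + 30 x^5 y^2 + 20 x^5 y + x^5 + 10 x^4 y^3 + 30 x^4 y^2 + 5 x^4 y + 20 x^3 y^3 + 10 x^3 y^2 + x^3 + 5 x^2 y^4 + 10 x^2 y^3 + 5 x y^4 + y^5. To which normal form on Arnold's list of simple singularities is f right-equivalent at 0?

E_8

The Hessian of f at 0 has rank 0. Corank 2; j^3 = x^3 is a perfect cube, so E-series; the 5-jet and mu = 8 give E_8.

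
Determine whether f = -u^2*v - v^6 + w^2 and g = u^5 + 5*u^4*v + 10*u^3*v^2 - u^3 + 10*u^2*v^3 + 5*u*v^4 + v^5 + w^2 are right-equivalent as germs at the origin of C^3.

No.

The Hessian of f at 0 has rank 1. Corank 2; j^3 = -u^2*v has shape L^2 M (L != M), so D-series; mu = 7 gives D_7. The Hessian of g at 0 has rank 1. Corank 2; j^3 = -u^3 is a perfect cube, so E-series; the 5-jet and mu = 8 give E_8. f is D_7 but g is E_8, hence not right-equivalent.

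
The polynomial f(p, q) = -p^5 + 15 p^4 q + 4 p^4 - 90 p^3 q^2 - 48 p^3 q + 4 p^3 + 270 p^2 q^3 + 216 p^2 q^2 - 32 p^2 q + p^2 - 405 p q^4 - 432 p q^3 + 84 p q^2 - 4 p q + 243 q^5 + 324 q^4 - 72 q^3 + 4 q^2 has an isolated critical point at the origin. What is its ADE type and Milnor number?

The Hessian of f at 0 is [[2, -4], [-4, 8]] with rank 1, so corank 1. A Groebner basis of the Jacobian ideal J(f) in C{p,q} is {p/8 + q^3 + q^2/4 - q/4, p^2 - p - 6*q^2 + 2*q, p*q - p/4 - 5*q^2/2 + q/2}; counting standard monomials gives mu = 4. Corank 1: A-series; mu = 4 gives A_4.

Type A4, Milnor number mu = 4.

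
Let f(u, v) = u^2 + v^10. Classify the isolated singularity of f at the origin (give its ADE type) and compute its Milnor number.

Type A9, Milnor number mu = 9.

The Hessian of f at 0 is [[2, 0], [0, 0]] with rank 1, so corank 1. A Groebner basis of the Jacobian ideal J(f) in C{u,v} is {v^9, u}; counting standard monomials gives mu = 9. Corank 1: A-series; mu = 9 gives A_9.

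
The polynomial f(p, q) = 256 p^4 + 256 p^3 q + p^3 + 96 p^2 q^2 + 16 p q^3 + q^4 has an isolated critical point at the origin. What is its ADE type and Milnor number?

Type E_{6}, Milnor number mu = 6.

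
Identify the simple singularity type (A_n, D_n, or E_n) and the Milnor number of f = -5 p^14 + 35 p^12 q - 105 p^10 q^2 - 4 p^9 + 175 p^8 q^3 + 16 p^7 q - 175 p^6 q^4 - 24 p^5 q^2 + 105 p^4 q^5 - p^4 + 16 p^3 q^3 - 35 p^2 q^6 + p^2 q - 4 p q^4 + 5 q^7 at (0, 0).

Type D_{8}, Milnor number mu = 8.

The Hessian of f at 0 has rank 0. Corank 2; j^3 = p^2*q has shape L^2 M (L != M), so D-series; mu = 8 gives D_8.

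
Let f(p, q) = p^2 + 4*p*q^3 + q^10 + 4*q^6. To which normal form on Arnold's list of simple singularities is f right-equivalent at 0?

A_{9}

The Hessian of f at 0 has rank 1. Corank 1: A-series; mu = 9 gives A_9.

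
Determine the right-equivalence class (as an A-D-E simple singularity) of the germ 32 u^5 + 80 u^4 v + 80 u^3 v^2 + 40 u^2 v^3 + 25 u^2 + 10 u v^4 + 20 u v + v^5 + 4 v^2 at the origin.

A_4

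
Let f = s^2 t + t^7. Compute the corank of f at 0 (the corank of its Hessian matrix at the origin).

2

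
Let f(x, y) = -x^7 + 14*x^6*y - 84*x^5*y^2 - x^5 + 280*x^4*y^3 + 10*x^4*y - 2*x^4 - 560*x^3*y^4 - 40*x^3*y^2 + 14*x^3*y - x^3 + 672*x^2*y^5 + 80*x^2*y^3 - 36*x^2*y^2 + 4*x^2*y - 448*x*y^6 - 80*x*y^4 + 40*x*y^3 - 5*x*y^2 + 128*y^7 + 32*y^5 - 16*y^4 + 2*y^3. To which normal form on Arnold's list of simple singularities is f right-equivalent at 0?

D8

The Hessian of f at 0 has rank 0. Corank 2; j^3 = -(x - 2*y)*(x - y)^2 has shape L^2 M (L != M), so D-series; mu = 8 gives D_8.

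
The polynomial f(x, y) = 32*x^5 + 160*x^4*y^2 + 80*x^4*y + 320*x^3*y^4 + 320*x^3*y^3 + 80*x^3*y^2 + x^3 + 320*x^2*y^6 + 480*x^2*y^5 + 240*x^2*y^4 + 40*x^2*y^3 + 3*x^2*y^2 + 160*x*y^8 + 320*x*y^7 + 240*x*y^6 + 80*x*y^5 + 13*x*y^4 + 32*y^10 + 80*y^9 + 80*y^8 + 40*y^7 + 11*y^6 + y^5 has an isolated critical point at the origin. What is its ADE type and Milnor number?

Type E_{8}, Milnor number mu = 8.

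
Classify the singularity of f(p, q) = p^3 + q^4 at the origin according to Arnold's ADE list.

The Hessian of f at 0 is [[0, 0], [0, 0]] with rank 0, so corank 2. A Groebner basis of the Jacobian ideal J(f) in C{p,q} is {q^3, p^2}; counting standard monomials gives mu = 6. Corank 2; j^3 = p^3 is a perfect cube, so E-series; the 4-jet and mu = 6 give E_6.

E6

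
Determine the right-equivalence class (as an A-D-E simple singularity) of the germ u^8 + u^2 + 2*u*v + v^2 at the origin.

A7

The Hessian of f at 0 is [[2, 2], [2, 2]] with rank 1, so corank 1. A Groebner basis of the Jacobian ideal J(f) in C{u,v} is {v^7, u + v}; counting standard monomials gives mu = 7. Corank 1: A-series; mu = 7 gives A_7.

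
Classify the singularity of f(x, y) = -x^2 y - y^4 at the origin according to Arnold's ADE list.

D5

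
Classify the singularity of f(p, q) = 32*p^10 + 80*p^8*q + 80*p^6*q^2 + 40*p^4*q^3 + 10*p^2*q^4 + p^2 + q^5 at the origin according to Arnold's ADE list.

A_{4}

The Hessian of f at 0 has rank 1. Corank 1: A-series; mu = 4 gives A_4.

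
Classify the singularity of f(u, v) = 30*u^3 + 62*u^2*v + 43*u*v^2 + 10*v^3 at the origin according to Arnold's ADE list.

D_{4}

The Hessian of f at 0 has rank 0. Corank 2; j^3 = (3*u + 2*v)*(10*u^2 + 14*u*v + 5*v^2) splits into three distinct lines over C (the quadratic factor has nonzero discriminant), so D_4.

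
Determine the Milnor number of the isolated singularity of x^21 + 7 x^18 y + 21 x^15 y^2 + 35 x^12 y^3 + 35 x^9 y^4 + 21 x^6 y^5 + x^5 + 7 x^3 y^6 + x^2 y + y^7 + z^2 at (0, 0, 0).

8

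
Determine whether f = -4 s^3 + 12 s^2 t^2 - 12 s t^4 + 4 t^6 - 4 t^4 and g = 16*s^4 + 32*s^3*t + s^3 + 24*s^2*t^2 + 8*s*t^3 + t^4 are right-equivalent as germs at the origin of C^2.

The Hessian of f at 0 has rank 0. Corank 2; j^3 = -4*s^3 is a perfect cube, so E-series; the 4-jet and mu = 6 give E_6. The Hessian of g at 0 has rank 0. Corank 2; j^3 = s^3 is a perfect cube, so E-series; the 4-jet and mu = 6 give E_6. Both have type E_6, hence right-equivalent.

Yes.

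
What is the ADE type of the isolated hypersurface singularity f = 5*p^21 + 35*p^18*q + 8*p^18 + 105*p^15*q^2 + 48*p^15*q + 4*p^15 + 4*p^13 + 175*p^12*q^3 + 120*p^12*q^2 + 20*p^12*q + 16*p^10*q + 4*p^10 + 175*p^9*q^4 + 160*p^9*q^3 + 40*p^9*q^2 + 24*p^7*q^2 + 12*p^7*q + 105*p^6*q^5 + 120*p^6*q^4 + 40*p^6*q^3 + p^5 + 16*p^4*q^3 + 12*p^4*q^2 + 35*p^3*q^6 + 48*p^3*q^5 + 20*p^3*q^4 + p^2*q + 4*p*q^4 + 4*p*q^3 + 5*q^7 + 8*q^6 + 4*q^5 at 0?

D_8

The Hessian of f at 0 has rank 0. Corank 2; j^3 = p^2*q has shape L^2 M (L != M), so D-series; mu = 8 gives D_8.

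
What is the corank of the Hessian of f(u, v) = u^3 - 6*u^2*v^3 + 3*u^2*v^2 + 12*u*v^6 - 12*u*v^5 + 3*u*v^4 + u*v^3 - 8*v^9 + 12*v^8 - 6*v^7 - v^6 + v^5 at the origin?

Hessian at 0 has rank 0.

2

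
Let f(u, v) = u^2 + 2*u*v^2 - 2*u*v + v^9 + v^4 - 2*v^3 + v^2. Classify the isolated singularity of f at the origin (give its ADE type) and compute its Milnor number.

The Hessian of f at 0 has rank 1. Corank 1: A-series; mu = 8 gives A_8.

Type A_{8}, Milnor number mu = 8.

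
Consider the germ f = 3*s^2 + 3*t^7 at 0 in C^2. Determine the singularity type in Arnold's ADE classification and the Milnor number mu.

Type A6, Milnor number mu = 6.

The Hessian of f at 0 has rank 1. Corank 1: A-series; mu = 6 gives A_6.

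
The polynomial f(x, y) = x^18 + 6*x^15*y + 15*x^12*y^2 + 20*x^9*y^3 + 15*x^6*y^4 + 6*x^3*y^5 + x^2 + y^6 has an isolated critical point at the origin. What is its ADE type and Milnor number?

Type A_{5}, Milnor number mu = 5.

The Hessian of f at 0 has rank 1. Corank 1: A-series; mu = 5 gives A_5.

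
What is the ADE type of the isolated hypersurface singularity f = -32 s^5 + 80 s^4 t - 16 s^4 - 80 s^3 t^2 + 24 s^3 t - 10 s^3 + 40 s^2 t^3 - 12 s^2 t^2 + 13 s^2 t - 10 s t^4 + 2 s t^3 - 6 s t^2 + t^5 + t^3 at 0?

The Hessian of f at 0 has rank 0. Corank 2; j^3 = -(2*s - t)*(5*s^2 - 4*s*t + t^2) splits into three distinct lines over C (the quadratic factor has nonzero discriminant), so D_4.

D_{4}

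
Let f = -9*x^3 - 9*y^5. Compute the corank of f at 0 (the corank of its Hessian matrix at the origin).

2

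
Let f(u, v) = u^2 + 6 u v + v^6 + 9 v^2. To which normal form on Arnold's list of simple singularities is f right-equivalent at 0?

A_5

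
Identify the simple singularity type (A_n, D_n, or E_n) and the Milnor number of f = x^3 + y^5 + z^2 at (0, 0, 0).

The Hessian of f at 0 is [[0, 0, 0], [0, 0, 0], [0, 0, 2]] with rank 1, so corank 2. A Groebner basis of the Jacobian ideal J(f) in C{x,y,z} is {y^4, x^2, z}; counting standard monomials gives mu = 8. Corank 2; j^3 = x^3 is a perfect cube, so E-series; the 5-jet and mu = 8 give E_8.

Type E_{8}, Milnor number mu = 8.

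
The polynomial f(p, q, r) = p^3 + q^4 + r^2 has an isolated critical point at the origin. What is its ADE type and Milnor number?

Type E6, Milnor number mu = 6.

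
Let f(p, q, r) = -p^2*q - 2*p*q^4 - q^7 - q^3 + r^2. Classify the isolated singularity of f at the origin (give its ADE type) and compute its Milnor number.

The Hessian of f at 0 is [[0, 0, 0], [0, 0, 0], [0, 0, 2]] with rank 1, so corank 2. A Groebner basis of the Jacobian ideal J(f) in C{p,q,r} is {q^3, p^2 + 3*q^2, p*q, r}; counting standard monomials gives mu = 4. Corank 2; j^3 = -q*(p^2 + q^2) splits into three distinct lines over C (the quadratic factor has nonzero discriminant), so D_4.

Type D_4, Milnor number mu = 4.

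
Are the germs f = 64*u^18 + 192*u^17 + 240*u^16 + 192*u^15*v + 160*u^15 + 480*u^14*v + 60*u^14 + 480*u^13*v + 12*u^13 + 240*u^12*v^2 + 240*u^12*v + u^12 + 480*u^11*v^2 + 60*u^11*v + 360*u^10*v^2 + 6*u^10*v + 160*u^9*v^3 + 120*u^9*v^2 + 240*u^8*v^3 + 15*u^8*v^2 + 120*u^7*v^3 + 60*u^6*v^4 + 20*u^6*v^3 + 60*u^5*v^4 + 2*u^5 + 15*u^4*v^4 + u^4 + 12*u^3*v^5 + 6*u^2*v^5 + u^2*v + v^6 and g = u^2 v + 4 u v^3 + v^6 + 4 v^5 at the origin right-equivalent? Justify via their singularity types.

Yes.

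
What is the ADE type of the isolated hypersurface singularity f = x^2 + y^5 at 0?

The Hessian of f at 0 is [[2, 0], [0, 0]] with rank 1, so corank 1. A Groebner basis of the Jacobian ideal J(f) in C{x,y} is {y^4, x}; counting standard monomials gives mu = 4. Corank 1: A-series; mu = 4 gives A_4.

A4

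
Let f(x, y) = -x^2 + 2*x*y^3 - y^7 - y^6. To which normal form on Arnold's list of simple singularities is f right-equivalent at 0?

A_{6}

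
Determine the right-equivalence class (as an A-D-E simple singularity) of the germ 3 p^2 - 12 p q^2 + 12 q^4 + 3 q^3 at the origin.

The Hessian of f at 0 has rank 1. Corank 1: A-series; mu = 2 gives A_2.

A2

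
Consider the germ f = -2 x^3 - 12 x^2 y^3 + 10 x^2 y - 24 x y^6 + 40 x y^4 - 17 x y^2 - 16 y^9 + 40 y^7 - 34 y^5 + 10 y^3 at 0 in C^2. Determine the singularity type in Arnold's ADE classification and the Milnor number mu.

The Hessian of f at 0 is [[0, 0], [0, 0]] with rank 0, so corank 2. A Groebner basis of the Jacobian ideal J(f) in C{x,y} is {y^3, x^2 - 11*y^2/2, x*y - 5*y^2/2}; counting standard monomials gives mu = 4. Corank 2; j^3 = -(x - 2*y)*(2*x^2 - 6*x*y + 5*y^2) splits into three distinct lines over C (the quadratic factor has nonzero discriminant), so D_4.

Type D_{4}, Milnor number mu = 4.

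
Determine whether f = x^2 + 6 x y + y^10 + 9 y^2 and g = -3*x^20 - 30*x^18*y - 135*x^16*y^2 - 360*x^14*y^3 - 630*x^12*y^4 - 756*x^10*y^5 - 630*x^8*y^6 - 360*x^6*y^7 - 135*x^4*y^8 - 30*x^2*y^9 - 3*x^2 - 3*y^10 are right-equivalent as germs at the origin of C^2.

The Hessian of f at 0 has rank 1. Corank 1: A-series; mu = 9 gives A_9. The Hessian of g at 0 has rank 1. Corank 1: A-series; mu = 9 gives A_9. Both have type A_9, hence right-equivalent.

Yes.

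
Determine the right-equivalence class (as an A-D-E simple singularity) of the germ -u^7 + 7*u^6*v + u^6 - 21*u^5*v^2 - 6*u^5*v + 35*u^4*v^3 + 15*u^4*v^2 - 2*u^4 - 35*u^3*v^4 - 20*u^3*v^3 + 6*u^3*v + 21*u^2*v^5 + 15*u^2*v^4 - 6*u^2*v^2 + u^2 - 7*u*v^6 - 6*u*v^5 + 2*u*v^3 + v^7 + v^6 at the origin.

A_{6}

The Hessian of f at 0 is [[2, 0], [0, 0]] with rank 1, so corank 1. A Groebner basis of the Jacobian ideal J(f) in C{u,v} is {u*v + v^4, u*v^2 - u/3 - v^3/3, u^2}; counting standard monomials gives mu = 6. Corank 1: A-series; mu = 6 gives A_6.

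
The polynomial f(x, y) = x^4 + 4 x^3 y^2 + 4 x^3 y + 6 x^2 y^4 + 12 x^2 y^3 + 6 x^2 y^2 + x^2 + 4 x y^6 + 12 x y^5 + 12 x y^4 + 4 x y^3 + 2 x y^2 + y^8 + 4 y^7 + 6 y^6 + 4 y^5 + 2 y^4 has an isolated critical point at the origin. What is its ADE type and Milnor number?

Type A3, Milnor number mu = 3.

The Hessian of f at 0 is [[2, 0], [0, 0]] with rank 1, so corank 1. A Groebner basis of the Jacobian ideal J(f) in C{x,y} is {x^2, x*y, x + y^2}; counting standard monomials gives mu = 3. Corank 1: A-series; mu = 3 gives A_3.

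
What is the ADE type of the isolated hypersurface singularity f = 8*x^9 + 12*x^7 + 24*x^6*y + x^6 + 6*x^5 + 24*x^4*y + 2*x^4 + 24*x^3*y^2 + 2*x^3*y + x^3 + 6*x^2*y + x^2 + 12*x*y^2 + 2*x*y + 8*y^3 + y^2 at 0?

The Hessian of f at 0 is [[2, 2], [2, 2]] with rank 1, so corank 1. A Groebner basis of the Jacobian ideal J(f) in C{x,y} is {y^2, x + y}; counting standard monomials gives mu = 2. Corank 1: A-series; mu = 2 gives A_2.

A_2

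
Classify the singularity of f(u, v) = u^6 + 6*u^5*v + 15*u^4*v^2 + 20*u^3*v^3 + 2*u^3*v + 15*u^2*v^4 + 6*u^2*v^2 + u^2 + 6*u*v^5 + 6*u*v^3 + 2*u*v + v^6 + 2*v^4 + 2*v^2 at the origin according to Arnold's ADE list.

The Hessian of f at 0 has rank 2. Corank 0: nondegenerate Morse point, so A_1.

A_{1}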